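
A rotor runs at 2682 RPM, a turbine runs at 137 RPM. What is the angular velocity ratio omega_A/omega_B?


Given: RPM_A = 2682, RPM_B = 137
omega = 2*pi*RPM/60, so omega_A/omega_B = RPM_A / RPM_B
omega_A/omega_B = 2682 / 137
omega_A/omega_B = 2682/137

2682/137


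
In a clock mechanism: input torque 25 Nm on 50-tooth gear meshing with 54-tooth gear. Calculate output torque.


Given: N1 = 50, N2 = 54, T1 = 25 Nm
Using T2/T1 = N2/N1
T2 = T1 * N2 / N1
T2 = 25 * 54 / 50
T2 = 1350 / 50
T2 = 27 Nm

27 Nm


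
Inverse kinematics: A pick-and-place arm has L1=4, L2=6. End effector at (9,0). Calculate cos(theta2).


Given: L1 = 4, L2 = 6, target (x, y) = (9, 0)
Using cos(theta2) = (x^2 + y^2 - L1^2 - L2^2) / (2*L1*L2)
x^2 + y^2 = 9^2 + 0 = 81
L1^2 + L2^2 = 16 + 36 = 52
Numerator = 81 - 52 = 29
Denominator = 2*4*6 = 48
cos(theta2) = 29/48 = 29/48

29/48


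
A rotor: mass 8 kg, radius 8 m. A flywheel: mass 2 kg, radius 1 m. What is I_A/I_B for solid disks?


Given: M1=8 kg, R1=8 m, M2=2 kg, R2=1 m
For a disk: I = (1/2)*M*R^2, so I_A/I_B = (M1*R1^2)/(M2*R2^2)
M1*R1^2 = 8*64 = 512
M2*R2^2 = 2*1 = 2
I_A/I_B = 512/2 = 256

256


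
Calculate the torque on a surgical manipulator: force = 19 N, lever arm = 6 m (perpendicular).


Given: F = 19 N, r = 6 m, angle = 90 deg (perpendicular)
Using tau = F * r * sin(90)
sin(90) = 1
tau = 19 * 6 * 1
tau = 114 Nm

114 Nm


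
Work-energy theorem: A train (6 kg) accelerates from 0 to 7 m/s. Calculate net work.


Given: m = 6 kg, v0 = 0 m/s, v = 7 m/s
Using W = (1/2)*m*(v^2 - v0^2)
v^2 = 7^2 = 49
v0^2 = 0^2 = 0
v^2 - v0^2 = 49 - 0 = 49
W = (1/2)*6*49 = 147 J

147 J


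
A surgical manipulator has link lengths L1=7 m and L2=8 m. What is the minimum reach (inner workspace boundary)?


Given: L1 = 7 m, L2 = 8 m
For a 2-link planar arm, min reach = |L1 - L2| (second link folded back)
Min reach = |7 - 8|
Min reach = 1 m

1 m


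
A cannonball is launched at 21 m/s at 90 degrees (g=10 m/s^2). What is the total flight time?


Given: v0 = 21 m/s, theta = 90 deg, g = 10 m/s^2
sin(90) = 1
Using T = 2*v0*sin(theta) / g
T = 2*21*1 / 10
T = 42 / 10
T = 21/5 s

21/5 s


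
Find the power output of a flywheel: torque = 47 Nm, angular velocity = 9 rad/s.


Given: tau = 47 Nm, omega = 9 rad/s
Using P = tau * omega
P = 47 * 9
P = 423 W

423 W


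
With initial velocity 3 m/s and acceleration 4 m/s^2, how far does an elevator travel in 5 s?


Given: v0 = 3 m/s, a = 4 m/s^2, t = 5 s
Using s = v0*t + (1/2)*a*t^2
s = 3*5 + (1/2)*4*5^2
s = 15 + (1/2)*100
s = 15 + 50
s = 65

65 m


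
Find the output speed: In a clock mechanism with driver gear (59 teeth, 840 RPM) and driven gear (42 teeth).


Given: N1 = 59 teeth, w1 = 840 RPM, N2 = 42 teeth
Using N1*w1 = N2*w2
w2 = N1*w1 / N2
w2 = 59*840 / 42
w2 = 49560 / 42
w2 = 1180 RPM

1180 RPM


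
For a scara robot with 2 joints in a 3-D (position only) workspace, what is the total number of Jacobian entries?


Given: task space dimension = 3, joints = 2
Jacobian is a 3 x 2 matrix
Total entries = rows * columns
Total = 3 * 2
Total = 6

6


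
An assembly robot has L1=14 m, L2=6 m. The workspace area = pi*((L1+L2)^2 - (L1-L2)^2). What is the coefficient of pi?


Given: L1 = 14, L2 = 6
(L1+L2)^2 = (20)^2 = 400
(L1-L2)^2 = (8)^2 = 64
Difference = 400 - 64 = 336
This equals 4*L1*L2 = 4*14*6 = 336
Workspace area = 336*pi

336


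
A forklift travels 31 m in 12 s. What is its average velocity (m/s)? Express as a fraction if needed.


Given: distance d = 31 m, time t = 12 s
Using v = d / t
v = 31 / 12
v = 31/12 m/s

31/12 m/s


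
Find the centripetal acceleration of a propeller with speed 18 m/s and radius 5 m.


Given: v = 18 m/s, r = 5 m
Using a_c = v^2 / r
a_c = 18^2 / 5
a_c = 324 / 5
a_c = 324/5 m/s^2

324/5 m/s^2


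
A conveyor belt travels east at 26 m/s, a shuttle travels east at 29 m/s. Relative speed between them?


Given: v_A = 26 m/s east, v_B = 29 m/s east
Both move in the same direction; relative speed = |v_A - v_B|
|26 - 29| = |-3|
= 3 m/s

3 m/s


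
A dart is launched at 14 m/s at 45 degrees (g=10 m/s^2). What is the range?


Given: v0 = 14 m/s, theta = 45 deg, g = 10 m/s^2
sin(2*45) = sin(90) = 1
Using R = v0^2 * sin(2*theta) / g
R = 14^2 * 1 / 10
R = 196 / 10
R = 98/5 m

98/5 m


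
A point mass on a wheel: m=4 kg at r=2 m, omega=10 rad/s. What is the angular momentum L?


Given: m = 4 kg, r = 2 m, omega = 10 rad/s
For a point mass: I = m*r^2
I = 4*2^2 = 4*4 = 16
L = I*omega = 16*10
L = 160 kg*m^2/s

160 kg*m^2/s


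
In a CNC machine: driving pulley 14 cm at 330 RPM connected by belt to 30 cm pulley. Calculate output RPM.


Given: D1 = 14 cm, w1 = 330 RPM, D2 = 30 cm
Using D1*w1 = D2*w2
w2 = D1*w1 / D2
w2 = 14*330 / 30
w2 = 4620 / 30
w2 = 154 RPM

154 RPM


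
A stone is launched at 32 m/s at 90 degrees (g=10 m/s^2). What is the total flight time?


Given: v0 = 32 m/s, theta = 90 deg, g = 10 m/s^2
sin(90) = 1
Using T = 2*v0*sin(theta) / g
T = 2*32*1 / 10
T = 64 / 10
T = 32/5 s

32/5 s


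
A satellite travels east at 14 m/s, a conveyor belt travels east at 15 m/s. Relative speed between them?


Given: v_A = 14 m/s east, v_B = 15 m/s east
Both move in the same direction; relative speed = |v_A - v_B|
|14 - 15| = |-1|
= 1 m/s

1 m/s


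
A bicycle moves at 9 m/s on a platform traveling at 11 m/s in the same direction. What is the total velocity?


Given: object velocity = 9 m/s, platform velocity = 11 m/s (same direction)
Using classical velocity addition: v_total = v_object + v_platform
v_total = 9 + 11
v_total = 20 m/s

20 m/s


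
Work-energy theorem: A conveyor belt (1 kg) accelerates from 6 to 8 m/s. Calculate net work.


Given: m = 1 kg, v0 = 6 m/s, v = 8 m/s
Using W = (1/2)*m*(v^2 - v0^2)
v^2 = 8^2 = 64
v0^2 = 6^2 = 36
v^2 - v0^2 = 64 - 36 = 28
W = (1/2)*1*28 = 14 J

14 J


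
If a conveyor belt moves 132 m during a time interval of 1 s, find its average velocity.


Given: distance d = 132 m, time t = 1 s
Using v = d / t
v = 132 / 1
v = 132 m/s

132 m/s


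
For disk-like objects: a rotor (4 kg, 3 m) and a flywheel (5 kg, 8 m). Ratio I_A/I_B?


Given: M1=4 kg, R1=3 m, M2=5 kg, R2=8 m
For a disk: I = (1/2)*M*R^2, so I_A/I_B = (M1*R1^2)/(M2*R2^2)
M1*R1^2 = 4*9 = 36
M2*R2^2 = 5*64 = 320
I_A/I_B = 36/320 = 9/80

9/80


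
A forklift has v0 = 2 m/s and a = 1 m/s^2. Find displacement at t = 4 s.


Given: v0 = 2 m/s, a = 1 m/s^2, t = 4 s
Using s = v0*t + (1/2)*a*t^2
s = 2*4 + (1/2)*1*4^2
s = 8 + (1/2)*16
s = 8 + 8
s = 16

16 m


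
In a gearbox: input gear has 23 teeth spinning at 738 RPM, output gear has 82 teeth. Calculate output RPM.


Given: N1 = 23 teeth, w1 = 738 RPM, N2 = 82 teeth
Using N1*w1 = N2*w2
w2 = N1*w1 / N2
w2 = 23*738 / 82
w2 = 16974 / 82
w2 = 207 RPM

207 RPM


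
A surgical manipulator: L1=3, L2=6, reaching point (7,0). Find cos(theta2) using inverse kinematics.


Given: L1 = 3, L2 = 6, target (x, y) = (7, 0)
Using cos(theta2) = (x^2 + y^2 - L1^2 - L2^2) / (2*L1*L2)
x^2 + y^2 = 7^2 + 0 = 49
L1^2 + L2^2 = 9 + 36 = 45
Numerator = 49 - 45 = 4
Denominator = 2*3*6 = 36
cos(theta2) = 4/36 = 1/9

1/9


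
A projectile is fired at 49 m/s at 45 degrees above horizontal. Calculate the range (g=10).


Given: v0 = 49 m/s, theta = 45 deg, g = 10 m/s^2
sin(2*45) = sin(90) = 1
Using R = v0^2 * sin(2*theta) / g
R = 49^2 * 1 / 10
R = 2401 / 10
R = 2401/10 m

2401/10 m


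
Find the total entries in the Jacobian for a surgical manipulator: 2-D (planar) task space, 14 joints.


Given: task space dimension = 2, joints = 14
Jacobian is a 2 x 14 matrix
Total entries = rows * columns
Total = 2 * 14
Total = 28

28


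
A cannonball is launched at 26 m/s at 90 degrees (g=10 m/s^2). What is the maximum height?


Given: v0 = 26 m/s, theta = 90 deg, g = 10 m/s^2
sin^2(90) = 1
Using H = v0^2 * sin^2(theta) / (2*g)
H = 26^2 * 1 / (2*10)
H = 676 * 1 / 20
H = 676 / 20
H = 169/5 m

169/5 m


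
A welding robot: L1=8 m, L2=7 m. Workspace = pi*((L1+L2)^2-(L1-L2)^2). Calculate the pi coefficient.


Given: L1 = 8, L2 = 7
(L1+L2)^2 = (15)^2 = 225
(L1-L2)^2 = (1)^2 = 1
Difference = 225 - 1 = 224
This equals 4*L1*L2 = 4*8*7 = 224
Workspace area = 224*pi

224


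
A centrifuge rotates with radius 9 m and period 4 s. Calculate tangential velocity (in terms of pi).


Given: radius r = 9 m, period T = 4 s
Using v = 2*pi*r / T
v = 2*pi*9 / 4
v = 18*pi / 4
v = 9/2*pi m/s

9/2*pi m/s


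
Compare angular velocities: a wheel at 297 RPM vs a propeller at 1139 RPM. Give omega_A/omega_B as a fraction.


Given: RPM_A = 297, RPM_B = 1139
omega = 2*pi*RPM/60, so omega_A/omega_B = RPM_A / RPM_B
omega_A/omega_B = 297 / 1139
omega_A/omega_B = 297/1139

297/1139


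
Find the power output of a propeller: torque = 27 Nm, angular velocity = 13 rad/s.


Given: tau = 27 Nm, omega = 13 rad/s
Using P = tau * omega
P = 27 * 13
P = 351 W

351 W


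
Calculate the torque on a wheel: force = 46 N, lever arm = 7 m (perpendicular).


Given: F = 46 N, r = 7 m, angle = 90 deg (perpendicular)
Using tau = F * r * sin(90)
sin(90) = 1
tau = 46 * 7 * 1
tau = 322 Nm

322 Nm


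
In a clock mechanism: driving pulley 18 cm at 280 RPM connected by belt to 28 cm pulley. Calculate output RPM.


Given: D1 = 18 cm, w1 = 280 RPM, D2 = 28 cm
Using D1*w1 = D2*w2
w2 = D1*w1 / D2
w2 = 18*280 / 28
w2 = 5040 / 28
w2 = 180 RPM

180 RPM


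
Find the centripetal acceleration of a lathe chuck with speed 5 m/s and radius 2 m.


Given: v = 5 m/s, r = 2 m
Using a_c = v^2 / r
a_c = 5^2 / 2
a_c = 25 / 2
a_c = 25/2 m/s^2

25/2 m/s^2


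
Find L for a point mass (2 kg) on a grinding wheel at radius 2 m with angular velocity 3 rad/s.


Given: m = 2 kg, r = 2 m, omega = 3 rad/s
For a point mass: I = m*r^2
I = 2*2^2 = 2*4 = 8
L = I*omega = 8*3
L = 24 kg*m^2/s

24 kg*m^2/s


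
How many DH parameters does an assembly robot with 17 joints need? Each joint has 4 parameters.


Given: 17 joints, 4 DH parameters per joint (d, theta, a, alpha)
Total DH parameters = number_of_joints * 4
Total = 17 * 4
Total = 68

68


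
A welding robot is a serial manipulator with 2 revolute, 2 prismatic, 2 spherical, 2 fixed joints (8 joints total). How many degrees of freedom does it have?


Given: serial robot with 2 revolute, 2 prismatic, 2 spherical, 2 fixed joints
DOF contribution per joint type: revolute=1, prismatic=1, spherical=3, fixed=0
DOF = 2*1 + 2*1 + 2*3 + 2*0
DOF = 10

10


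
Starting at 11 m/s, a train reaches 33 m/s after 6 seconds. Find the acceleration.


Given: initial velocity v0 = 11 m/s, final velocity v = 33 m/s, time t = 6 s
Using a = (v - v0) / t
a = (33 - 11) / 6
a = 22 / 6
a = 11/3 m/s^2

11/3 m/s^2


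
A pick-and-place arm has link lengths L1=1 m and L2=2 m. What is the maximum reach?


Given: L1 = 1 m, L2 = 2 m
For a 2-link planar arm, max reach = L1 + L2 (fully extended)
Max reach = 1 + 2
Max reach = 3 m

3 m


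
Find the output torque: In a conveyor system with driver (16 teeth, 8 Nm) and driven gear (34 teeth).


Given: N1 = 16, N2 = 34, T1 = 8 Nm
Using T2/T1 = N2/N1
T2 = T1 * N2 / N1
T2 = 8 * 34 / 16
T2 = 272 / 16
T2 = 17 Nm

17 Nm


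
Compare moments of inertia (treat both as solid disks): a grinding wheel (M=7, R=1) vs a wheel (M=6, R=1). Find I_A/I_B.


Given: M1=7 kg, R1=1 m, M2=6 kg, R2=1 m
For a disk: I = (1/2)*M*R^2, so I_A/I_B = (M1*R1^2)/(M2*R2^2)
M1*R1^2 = 7*1 = 7
M2*R2^2 = 6*1 = 6
I_A/I_B = 7/6 = 7/6

7/6


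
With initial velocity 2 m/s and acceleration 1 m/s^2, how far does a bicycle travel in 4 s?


Given: v0 = 2 m/s, a = 1 m/s^2, t = 4 s
Using s = v0*t + (1/2)*a*t^2
s = 2*4 + (1/2)*1*4^2
s = 8 + (1/2)*16
s = 8 + 8
s = 16

16 m


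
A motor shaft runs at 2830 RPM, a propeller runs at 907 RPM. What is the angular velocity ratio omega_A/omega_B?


Given: RPM_A = 2830, RPM_B = 907
omega = 2*pi*RPM/60, so omega_A/omega_B = RPM_A / RPM_B
omega_A/omega_B = 2830 / 907
omega_A/omega_B = 2830/907

2830/907


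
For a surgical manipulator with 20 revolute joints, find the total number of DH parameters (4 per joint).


Given: 20 joints, 4 DH parameters per joint (d, theta, a, alpha)
Total DH parameters = number_of_joints * 4
Total = 20 * 4
Total = 80

80


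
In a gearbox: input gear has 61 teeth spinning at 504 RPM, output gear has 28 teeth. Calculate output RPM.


Given: N1 = 61 teeth, w1 = 504 RPM, N2 = 28 teeth
Using N1*w1 = N2*w2
w2 = N1*w1 / N2
w2 = 61*504 / 28
w2 = 30744 / 28
w2 = 1098 RPM

1098 RPM


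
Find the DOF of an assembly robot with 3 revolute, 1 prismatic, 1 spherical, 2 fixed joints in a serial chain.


Given: serial robot with 3 revolute, 1 prismatic, 1 spherical, 2 fixed joints
DOF contribution per joint type: revolute=1, prismatic=1, spherical=3, fixed=0
DOF = 3*1 + 1*1 + 1*3 + 2*0
DOF = 7

7


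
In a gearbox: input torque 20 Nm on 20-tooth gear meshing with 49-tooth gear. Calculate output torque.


Given: N1 = 20, N2 = 49, T1 = 20 Nm
Using T2/T1 = N2/N1
T2 = T1 * N2 / N1
T2 = 20 * 49 / 20
T2 = 980 / 20
T2 = 49 Nm

49 Nm


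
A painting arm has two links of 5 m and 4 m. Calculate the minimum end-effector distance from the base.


Given: L1 = 5 m, L2 = 4 m
For a 2-link planar arm, min reach = |L1 - L2| (second link folded back)
Min reach = |5 - 4|
Min reach = 1 m

1 m


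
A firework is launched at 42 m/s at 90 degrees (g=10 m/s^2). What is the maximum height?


Given: v0 = 42 m/s, theta = 90 deg, g = 10 m/s^2
sin^2(90) = 1
Using H = v0^2 * sin^2(theta) / (2*g)
H = 42^2 * 1 / (2*10)
H = 1764 * 1 / 20
H = 1764 / 20
H = 441/5 m

441/5 m


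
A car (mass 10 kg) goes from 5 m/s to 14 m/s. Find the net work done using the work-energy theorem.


Given: m = 10 kg, v0 = 5 m/s, v = 14 m/s
Using W = (1/2)*m*(v^2 - v0^2)
v^2 = 14^2 = 196
v0^2 = 5^2 = 25
v^2 - v0^2 = 196 - 25 = 171
W = (1/2)*10*171 = 855 J

855 J


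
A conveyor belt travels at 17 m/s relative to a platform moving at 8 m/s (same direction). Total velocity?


Given: object velocity = 17 m/s, platform velocity = 8 m/s (same direction)
Using classical velocity addition: v_total = v_object + v_platform
v_total = 17 + 8
v_total = 25 m/s

25 m/s


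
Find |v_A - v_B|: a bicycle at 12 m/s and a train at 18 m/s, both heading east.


Given: v_A = 12 m/s east, v_B = 18 m/s east
Both move in the same direction; relative speed = |v_A - v_B|
|12 - 18| = |-6|
= 6 m/s

6 m/s


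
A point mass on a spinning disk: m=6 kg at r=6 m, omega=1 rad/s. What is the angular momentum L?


Given: m = 6 kg, r = 6 m, omega = 1 rad/s
For a point mass: I = m*r^2
I = 6*6^2 = 6*36 = 216
L = I*omega = 216*1
L = 216 kg*m^2/s

216 kg*m^2/s


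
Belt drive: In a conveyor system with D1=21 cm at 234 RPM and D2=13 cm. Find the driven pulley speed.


Given: D1 = 21 cm, w1 = 234 RPM, D2 = 13 cm
Using D1*w1 = D2*w2
w2 = D1*w1 / D2
w2 = 21*234 / 13
w2 = 4914 / 13
w2 = 378 RPM

378 RPM


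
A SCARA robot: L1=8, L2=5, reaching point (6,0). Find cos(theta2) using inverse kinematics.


Given: L1 = 8, L2 = 5, target (x, y) = (6, 0)
Using cos(theta2) = (x^2 + y^2 - L1^2 - L2^2) / (2*L1*L2)
x^2 + y^2 = 6^2 + 0 = 36
L1^2 + L2^2 = 64 + 25 = 89
Numerator = 36 - 89 = -53
Denominator = 2*8*5 = 80
cos(theta2) = -53/80 = -53/80

-53/80


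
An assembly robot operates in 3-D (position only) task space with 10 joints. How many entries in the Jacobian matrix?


Given: task space dimension = 3, joints = 10
Jacobian is a 3 x 10 matrix
Total entries = rows * columns
Total = 3 * 10
Total = 30

30


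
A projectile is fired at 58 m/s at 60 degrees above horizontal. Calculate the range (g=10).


Given: v0 = 58 m/s, theta = 60 deg, g = 10 m/s^2
sin(2*60) = sin(120) = sqrt(3)/2
Using R = v0^2 * sin(2*theta) / g
R = 58^2 * (sqrt(3)/2) / 10
R = 3364 * sqrt(3) / 20
R = 841/5*sqrt(3) m

841/5*sqrt(3) m


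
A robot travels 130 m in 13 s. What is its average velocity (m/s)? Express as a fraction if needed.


Given: distance d = 130 m, time t = 13 s
Using v = d / t
v = 130 / 13
v = 10 m/s

10 m/s


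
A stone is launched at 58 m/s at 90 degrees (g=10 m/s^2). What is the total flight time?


Given: v0 = 58 m/s, theta = 90 deg, g = 10 m/s^2
sin(90) = 1
Using T = 2*v0*sin(theta) / g
T = 2*58*1 / 10
T = 116 / 10
T = 58/5 s

58/5 s


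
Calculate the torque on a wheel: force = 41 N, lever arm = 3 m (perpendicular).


Given: F = 41 N, r = 3 m, angle = 90 deg (perpendicular)
Using tau = F * r * sin(90)
sin(90) = 1
tau = 41 * 3 * 1
tau = 123 Nm

123 Nm


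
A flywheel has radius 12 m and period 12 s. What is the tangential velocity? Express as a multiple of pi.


Given: radius r = 12 m, period T = 12 s
Using v = 2*pi*r / T
v = 2*pi*12 / 12
v = 24*pi / 12
v = 2*pi m/s

2*pi m/s


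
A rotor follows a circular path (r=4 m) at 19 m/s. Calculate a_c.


Given: v = 19 m/s, r = 4 m
Using a_c = v^2 / r
a_c = 19^2 / 4
a_c = 361 / 4
a_c = 361/4 m/s^2

361/4 m/s^2


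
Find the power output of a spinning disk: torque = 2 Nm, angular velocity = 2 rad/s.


Given: tau = 2 Nm, omega = 2 rad/s
Using P = tau * omega
P = 2 * 2
P = 4 W

4 W


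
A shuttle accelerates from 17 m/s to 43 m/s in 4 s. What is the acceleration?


Given: initial velocity v0 = 17 m/s, final velocity v = 43 m/s, time t = 4 s
Using a = (v - v0) / t
a = (43 - 17) / 4
a = 26 / 4
a = 13/2 m/s^2

13/2 m/s^2


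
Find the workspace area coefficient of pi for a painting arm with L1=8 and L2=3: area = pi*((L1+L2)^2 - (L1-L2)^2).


Given: L1 = 8, L2 = 3
(L1+L2)^2 = (11)^2 = 121
(L1-L2)^2 = (5)^2 = 25
Difference = 121 - 25 = 96
This equals 4*L1*L2 = 4*8*3 = 96
Workspace area = 96*pi

96


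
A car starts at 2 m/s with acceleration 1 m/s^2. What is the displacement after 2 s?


Given: v0 = 2 m/s, a = 1 m/s^2, t = 2 s
Using s = v0*t + (1/2)*a*t^2
s = 2*2 + (1/2)*1*2^2
s = 4 + (1/2)*4
s = 4 + 2
s = 6

6 m


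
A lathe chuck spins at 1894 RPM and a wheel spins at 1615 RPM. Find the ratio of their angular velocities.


Given: RPM_A = 1894, RPM_B = 1615
omega = 2*pi*RPM/60, so omega_A/omega_B = RPM_A / RPM_B
omega_A/omega_B = 1894 / 1615
omega_A/omega_B = 1894/1615

1894/1615


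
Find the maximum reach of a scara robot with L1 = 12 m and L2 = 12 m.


Given: L1 = 12 m, L2 = 12 m
For a 2-link planar arm, max reach = L1 + L2 (fully extended)
Max reach = 12 + 12
Max reach = 24 m

24 m


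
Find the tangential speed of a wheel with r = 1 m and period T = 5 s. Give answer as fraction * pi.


Given: radius r = 1 m, period T = 5 s
Using v = 2*pi*r / T
v = 2*pi*1 / 5
v = 2*pi / 5
v = 2/5*pi m/s

2/5*pi m/s


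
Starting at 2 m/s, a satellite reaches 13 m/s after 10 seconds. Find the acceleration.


Given: initial velocity v0 = 2 m/s, final velocity v = 13 m/s, time t = 10 s
Using a = (v - v0) / t
a = (13 - 2) / 10
a = 11 / 10
a = 11/10 m/s^2

11/10 m/s^2


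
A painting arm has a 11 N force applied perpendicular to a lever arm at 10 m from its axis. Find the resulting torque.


Given: F = 11 N, r = 10 m, angle = 90 deg (perpendicular)
Using tau = F * r * sin(90)
sin(90) = 1
tau = 11 * 10 * 1
tau = 110 Nm

110 Nm


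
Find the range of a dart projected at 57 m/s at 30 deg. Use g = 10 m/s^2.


Given: v0 = 57 m/s, theta = 30 deg, g = 10 m/s^2
sin(2*30) = sin(60) = sqrt(3)/2
Using R = v0^2 * sin(2*theta) / g
R = 57^2 * (sqrt(3)/2) / 10
R = 3249 * sqrt(3) / 20
R = 3249/20*sqrt(3) m

3249/20*sqrt(3) m


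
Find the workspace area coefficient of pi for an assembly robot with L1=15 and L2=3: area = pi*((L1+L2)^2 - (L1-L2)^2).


Given: L1 = 15, L2 = 3
(L1+L2)^2 = (18)^2 = 324
(L1-L2)^2 = (12)^2 = 144
Difference = 324 - 144 = 180
This equals 4*L1*L2 = 4*15*3 = 180
Workspace area = 180*pi

180


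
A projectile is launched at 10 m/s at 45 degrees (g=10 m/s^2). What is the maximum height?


Given: v0 = 10 m/s, theta = 45 deg, g = 10 m/s^2
sin^2(45) = 1/2
Using H = v0^2 * sin^2(theta) / (2*g)
H = 10^2 * 1/2 / (2*10)
H = 100 * 1/2 / 20
H = 50 / 20
H = 5/2 m

5/2 m


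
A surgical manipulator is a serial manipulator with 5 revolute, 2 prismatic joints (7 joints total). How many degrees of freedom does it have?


Given: serial robot with 5 revolute, 2 prismatic joints
DOF contribution per joint type: revolute=1, prismatic=1, spherical=3, fixed=0
DOF = 5*1 + 2*1
DOF = 7

7


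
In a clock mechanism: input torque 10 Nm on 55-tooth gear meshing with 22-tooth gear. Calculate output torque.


Given: N1 = 55, N2 = 22, T1 = 10 Nm
Using T2/T1 = N2/N1
T2 = T1 * N2 / N1
T2 = 10 * 22 / 55
T2 = 220 / 55
T2 = 4 Nm

4 Nm


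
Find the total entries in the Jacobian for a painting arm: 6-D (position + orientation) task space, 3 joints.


Given: task space dimension = 6, joints = 3
Jacobian is a 6 x 3 matrix
Total entries = rows * columns
Total = 6 * 3
Total = 18

18


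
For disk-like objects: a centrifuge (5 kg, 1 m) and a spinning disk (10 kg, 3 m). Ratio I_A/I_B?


Given: M1=5 kg, R1=1 m, M2=10 kg, R2=3 m
For a disk: I = (1/2)*M*R^2, so I_A/I_B = (M1*R1^2)/(M2*R2^2)
M1*R1^2 = 5*1 = 5
M2*R2^2 = 10*9 = 90
I_A/I_B = 5/90 = 1/18

1/18


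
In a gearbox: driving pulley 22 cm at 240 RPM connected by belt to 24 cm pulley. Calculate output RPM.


Given: D1 = 22 cm, w1 = 240 RPM, D2 = 24 cm
Using D1*w1 = D2*w2
w2 = D1*w1 / D2
w2 = 22*240 / 24
w2 = 5280 / 24
w2 = 220 RPM

220 RPM


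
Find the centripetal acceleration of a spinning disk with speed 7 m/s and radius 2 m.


Given: v = 7 m/s, r = 2 m
Using a_c = v^2 / r
a_c = 7^2 / 2
a_c = 49 / 2
a_c = 49/2 m/s^2

49/2 m/s^2


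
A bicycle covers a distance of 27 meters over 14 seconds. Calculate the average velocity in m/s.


Given: distance d = 27 m, time t = 14 s
Using v = d / t
v = 27 / 14
v = 27/14 m/s

27/14 m/s


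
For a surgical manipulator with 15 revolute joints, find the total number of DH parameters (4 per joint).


Given: 15 joints, 4 DH parameters per joint (d, theta, a, alpha)
Total DH parameters = number_of_joints * 4
Total = 15 * 4
Total = 60

60


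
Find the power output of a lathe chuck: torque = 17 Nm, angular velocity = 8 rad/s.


Given: tau = 17 Nm, omega = 8 rad/s
Using P = tau * omega
P = 17 * 8
P = 136 W

136 W


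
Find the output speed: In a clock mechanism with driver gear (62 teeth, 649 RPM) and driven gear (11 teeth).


Given: N1 = 62 teeth, w1 = 649 RPM, N2 = 11 teeth
Using N1*w1 = N2*w2
w2 = N1*w1 / N2
w2 = 62*649 / 11
w2 = 40238 / 11
w2 = 3658 RPM

3658 RPM


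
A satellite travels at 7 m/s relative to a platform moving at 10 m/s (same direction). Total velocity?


Given: object velocity = 7 m/s, platform velocity = 10 m/s (same direction)
Using classical velocity addition: v_total = v_object + v_platform
v_total = 7 + 10
v_total = 17 m/s

17 m/s


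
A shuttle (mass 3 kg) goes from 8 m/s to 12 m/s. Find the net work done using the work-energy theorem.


Given: m = 3 kg, v0 = 8 m/s, v = 12 m/s
Using W = (1/2)*m*(v^2 - v0^2)
v^2 = 12^2 = 144
v0^2 = 8^2 = 64
v^2 - v0^2 = 144 - 64 = 80
W = (1/2)*3*80 = 120 J

120 J


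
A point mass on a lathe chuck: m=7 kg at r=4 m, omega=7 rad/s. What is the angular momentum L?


Given: m = 7 kg, r = 4 m, omega = 7 rad/s
For a point mass: I = m*r^2
I = 7*4^2 = 7*16 = 112
L = I*omega = 112*7
L = 784 kg*m^2/s

784 kg*m^2/s


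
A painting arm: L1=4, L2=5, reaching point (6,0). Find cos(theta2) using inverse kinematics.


Given: L1 = 4, L2 = 5, target (x, y) = (6, 0)
Using cos(theta2) = (x^2 + y^2 - L1^2 - L2^2) / (2*L1*L2)
x^2 + y^2 = 6^2 + 0 = 36
L1^2 + L2^2 = 16 + 25 = 41
Numerator = 36 - 41 = -5
Denominator = 2*4*5 = 40
cos(theta2) = -5/40 = -1/8

-1/8


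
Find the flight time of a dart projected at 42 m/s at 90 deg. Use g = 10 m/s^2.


Given: v0 = 42 m/s, theta = 90 deg, g = 10 m/s^2
sin(90) = 1
Using T = 2*v0*sin(theta) / g
T = 2*42*1 / 10
T = 84 / 10
T = 42/5 s

42/5 s


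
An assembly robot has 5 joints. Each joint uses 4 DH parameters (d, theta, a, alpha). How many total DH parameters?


Given: 5 joints, 4 DH parameters per joint (d, theta, a, alpha)
Total DH parameters = number_of_joints * 4
Total = 5 * 4
Total = 20

20


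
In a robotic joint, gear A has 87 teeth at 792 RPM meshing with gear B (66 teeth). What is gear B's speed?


Given: N1 = 87 teeth, w1 = 792 RPM, N2 = 66 teeth
Using N1*w1 = N2*w2
w2 = N1*w1 / N2
w2 = 87*792 / 66
w2 = 68904 / 66
w2 = 1044 RPM

1044 RPM


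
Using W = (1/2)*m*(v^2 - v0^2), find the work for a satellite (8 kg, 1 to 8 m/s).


Given: m = 8 kg, v0 = 1 m/s, v = 8 m/s
Using W = (1/2)*m*(v^2 - v0^2)
v^2 = 8^2 = 64
v0^2 = 1^2 = 1
v^2 - v0^2 = 64 - 1 = 63
W = (1/2)*8*63 = 252 J

252 J


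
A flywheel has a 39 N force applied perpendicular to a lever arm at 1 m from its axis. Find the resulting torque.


Given: F = 39 N, r = 1 m, angle = 90 deg (perpendicular)
Using tau = F * r * sin(90)
sin(90) = 1
tau = 39 * 1 * 1
tau = 39 Nm

39 Nm


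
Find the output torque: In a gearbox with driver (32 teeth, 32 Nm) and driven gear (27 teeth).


Given: N1 = 32, N2 = 27, T1 = 32 Nm
Using T2/T1 = N2/N1
T2 = T1 * N2 / N1
T2 = 32 * 27 / 32
T2 = 864 / 32
T2 = 27 Nm

27 Nm


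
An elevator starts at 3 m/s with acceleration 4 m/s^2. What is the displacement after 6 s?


Given: v0 = 3 m/s, a = 4 m/s^2, t = 6 s
Using s = v0*t + (1/2)*a*t^2
s = 3*6 + (1/2)*4*6^2
s = 18 + (1/2)*144
s = 18 + 72
s = 90

90 m


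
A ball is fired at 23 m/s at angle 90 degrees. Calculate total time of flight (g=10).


Given: v0 = 23 m/s, theta = 90 deg, g = 10 m/s^2
sin(90) = 1
Using T = 2*v0*sin(theta) / g
T = 2*23*1 / 10
T = 46 / 10
T = 23/5 s

23/5 s


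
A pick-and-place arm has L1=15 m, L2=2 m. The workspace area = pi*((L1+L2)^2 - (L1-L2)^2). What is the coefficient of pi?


Given: L1 = 15, L2 = 2
(L1+L2)^2 = (17)^2 = 289
(L1-L2)^2 = (13)^2 = 169
Difference = 289 - 169 = 120
This equals 4*L1*L2 = 4*15*2 = 120
Workspace area = 120*pi

120


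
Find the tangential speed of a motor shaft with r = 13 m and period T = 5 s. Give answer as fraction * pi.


Given: radius r = 13 m, period T = 5 s
Using v = 2*pi*r / T
v = 2*pi*13 / 5
v = 26*pi / 5
v = 26/5*pi m/s

26/5*pi m/s


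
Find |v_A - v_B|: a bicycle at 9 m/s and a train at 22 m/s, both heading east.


Given: v_A = 9 m/s east, v_B = 22 m/s east
Both move in the same direction; relative speed = |v_A - v_B|
|9 - 22| = |-13|
= 13 m/s

13 m/s


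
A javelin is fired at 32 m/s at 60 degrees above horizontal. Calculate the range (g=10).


Given: v0 = 32 m/s, theta = 60 deg, g = 10 m/s^2
sin(2*60) = sin(120) = sqrt(3)/2
Using R = v0^2 * sin(2*theta) / g
R = 32^2 * (sqrt(3)/2) / 10
R = 1024 * sqrt(3) / 20
R = 256/5*sqrt(3) m

256/5*sqrt(3) m


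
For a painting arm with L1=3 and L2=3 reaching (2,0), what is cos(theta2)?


Given: L1 = 3, L2 = 3, target (x, y) = (2, 0)
Using cos(theta2) = (x^2 + y^2 - L1^2 - L2^2) / (2*L1*L2)
x^2 + y^2 = 2^2 + 0 = 4
L1^2 + L2^2 = 9 + 9 = 18
Numerator = 4 - 18 = -14
Denominator = 2*3*3 = 18
cos(theta2) = -14/18 = -7/9

-7/9


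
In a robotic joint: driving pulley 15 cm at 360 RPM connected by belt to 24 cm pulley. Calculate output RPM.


Given: D1 = 15 cm, w1 = 360 RPM, D2 = 24 cm
Using D1*w1 = D2*w2
w2 = D1*w1 / D2
w2 = 15*360 / 24
w2 = 5400 / 24
w2 = 225 RPM

225 RPM


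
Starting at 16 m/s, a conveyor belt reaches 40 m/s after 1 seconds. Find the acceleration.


Given: initial velocity v0 = 16 m/s, final velocity v = 40 m/s, time t = 1 s
Using a = (v - v0) / t
a = (40 - 16) / 1
a = 24 / 1
a = 24 m/s^2

24 m/s^2


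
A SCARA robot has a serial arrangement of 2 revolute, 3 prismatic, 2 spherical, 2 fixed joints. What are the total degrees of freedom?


Given: serial robot with 2 revolute, 3 prismatic, 2 spherical, 2 fixed joints
DOF contribution per joint type: revolute=1, prismatic=1, spherical=3, fixed=0
DOF = 2*1 + 3*1 + 2*3 + 2*0
DOF = 11

11


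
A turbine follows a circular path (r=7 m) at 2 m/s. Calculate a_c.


Given: v = 2 m/s, r = 7 m
Using a_c = v^2 / r
a_c = 2^2 / 7
a_c = 4 / 7
a_c = 4/7 m/s^2

4/7 m/s^2


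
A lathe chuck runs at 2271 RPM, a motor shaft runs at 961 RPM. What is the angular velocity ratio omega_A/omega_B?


Given: RPM_A = 2271, RPM_B = 961
omega = 2*pi*RPM/60, so omega_A/omega_B = RPM_A / RPM_B
omega_A/omega_B = 2271 / 961
omega_A/omega_B = 2271/961

2271/961


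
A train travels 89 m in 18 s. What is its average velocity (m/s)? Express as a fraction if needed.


Given: distance d = 89 m, time t = 18 s
Using v = d / t
v = 89 / 18
v = 89/18 m/s

89/18 m/s


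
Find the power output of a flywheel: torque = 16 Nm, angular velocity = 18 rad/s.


Given: tau = 16 Nm, omega = 18 rad/s
Using P = tau * omega
P = 16 * 18
P = 288 W

288 W


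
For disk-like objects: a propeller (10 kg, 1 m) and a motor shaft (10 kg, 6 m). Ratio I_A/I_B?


Given: M1=10 kg, R1=1 m, M2=10 kg, R2=6 m
For a disk: I = (1/2)*M*R^2, so I_A/I_B = (M1*R1^2)/(M2*R2^2)
M1*R1^2 = 10*1 = 10
M2*R2^2 = 10*36 = 360
I_A/I_B = 10/360 = 1/36

1/36


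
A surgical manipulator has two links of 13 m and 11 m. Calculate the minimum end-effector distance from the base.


Given: L1 = 13 m, L2 = 11 m
For a 2-link planar arm, min reach = |L1 - L2| (second link folded back)
Min reach = |13 - 11|
Min reach = 2 m

2 m


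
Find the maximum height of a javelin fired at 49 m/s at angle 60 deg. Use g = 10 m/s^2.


Given: v0 = 49 m/s, theta = 60 deg, g = 10 m/s^2
sin^2(60) = 3/4
Using H = v0^2 * sin^2(theta) / (2*g)
H = 49^2 * 3/4 / (2*10)
H = 2401 * 3/4 / 20
H = 7203/4 / 20
H = 7203/80 m

7203/80 m


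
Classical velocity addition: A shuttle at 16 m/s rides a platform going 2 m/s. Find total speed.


Given: object velocity = 16 m/s, platform velocity = 2 m/s (same direction)
Using classical velocity addition: v_total = v_object + v_platform
v_total = 16 + 2
v_total = 18 m/s

18 m/s


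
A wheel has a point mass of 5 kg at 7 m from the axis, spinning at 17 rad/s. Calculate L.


Given: m = 5 kg, r = 7 m, omega = 17 rad/s
For a point mass: I = m*r^2
I = 5*7^2 = 5*49 = 245
L = I*omega = 245*17
L = 4165 kg*m^2/s

4165 kg*m^2/s


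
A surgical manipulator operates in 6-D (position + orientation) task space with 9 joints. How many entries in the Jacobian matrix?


Given: task space dimension = 6, joints = 9
Jacobian is a 6 x 9 matrix
Total entries = rows * columns
Total = 6 * 9
Total = 54

54


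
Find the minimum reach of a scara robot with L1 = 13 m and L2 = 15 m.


Given: L1 = 13 m, L2 = 15 m
For a 2-link planar arm, min reach = |L1 - L2| (second link folded back)
Min reach = |13 - 15|
Min reach = 2 m

2 m


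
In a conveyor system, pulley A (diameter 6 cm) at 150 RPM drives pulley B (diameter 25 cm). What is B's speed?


Given: D1 = 6 cm, w1 = 150 RPM, D2 = 25 cm
Using D1*w1 = D2*w2
w2 = D1*w1 / D2
w2 = 6*150 / 25
w2 = 900 / 25
w2 = 36 RPM

36 RPM


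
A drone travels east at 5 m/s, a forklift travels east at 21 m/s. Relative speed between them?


Given: v_A = 5 m/s east, v_B = 21 m/s east
Both move in the same direction; relative speed = |v_A - v_B|
|5 - 21| = |-16|
= 16 m/s

16 m/s


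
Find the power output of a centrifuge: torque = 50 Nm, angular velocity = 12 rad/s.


Given: tau = 50 Nm, omega = 12 rad/s
Using P = tau * omega
P = 50 * 12
P = 600 W

600 W


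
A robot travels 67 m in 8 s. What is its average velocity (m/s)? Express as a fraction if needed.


Given: distance d = 67 m, time t = 8 s
Using v = d / t
v = 67 / 8
v = 67/8 m/s

67/8 m/s


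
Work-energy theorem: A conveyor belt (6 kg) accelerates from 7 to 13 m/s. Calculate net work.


Given: m = 6 kg, v0 = 7 m/s, v = 13 m/s
Using W = (1/2)*m*(v^2 - v0^2)
v^2 = 13^2 = 169
v0^2 = 7^2 = 49
v^2 - v0^2 = 169 - 49 = 120
W = (1/2)*6*120 = 360 J

360 J


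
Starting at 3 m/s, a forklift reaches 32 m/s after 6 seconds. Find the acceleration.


Given: initial velocity v0 = 3 m/s, final velocity v = 32 m/s, time t = 6 s
Using a = (v - v0) / t
a = (32 - 3) / 6
a = 29 / 6
a = 29/6 m/s^2

29/6 m/s^2


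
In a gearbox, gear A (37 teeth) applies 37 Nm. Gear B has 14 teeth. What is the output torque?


Given: N1 = 37, N2 = 14, T1 = 37 Nm
Using T2/T1 = N2/N1
T2 = T1 * N2 / N1
T2 = 37 * 14 / 37
T2 = 518 / 37
T2 = 14 Nm

14 Nm


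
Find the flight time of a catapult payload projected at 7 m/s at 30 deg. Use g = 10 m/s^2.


Given: v0 = 7 m/s, theta = 30 deg, g = 10 m/s^2
sin(30) = 1/2
Using T = 2*v0*sin(theta) / g
T = 2*7*1/2 / 10
T = 7 / 10
T = 7/10 s

7/10 s


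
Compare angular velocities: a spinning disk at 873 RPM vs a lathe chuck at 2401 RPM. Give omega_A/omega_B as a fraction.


Given: RPM_A = 873, RPM_B = 2401
omega = 2*pi*RPM/60, so omega_A/omega_B = RPM_A / RPM_B
omega_A/omega_B = 873 / 2401
omega_A/omega_B = 873/2401

873/2401


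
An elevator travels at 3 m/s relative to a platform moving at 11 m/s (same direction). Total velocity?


Given: object velocity = 3 m/s, platform velocity = 11 m/s (same direction)
Using classical velocity addition: v_total = v_object + v_platform
v_total = 3 + 11
v_total = 14 m/s

14 m/s


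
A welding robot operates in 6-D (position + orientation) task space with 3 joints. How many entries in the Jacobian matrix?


Given: task space dimension = 6, joints = 3
Jacobian is a 6 x 3 matrix
Total entries = rows * columns
Total = 6 * 3
Total = 18

18


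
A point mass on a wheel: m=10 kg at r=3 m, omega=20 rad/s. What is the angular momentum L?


Given: m = 10 kg, r = 3 m, omega = 20 rad/s
For a point mass: I = m*r^2
I = 10*3^2 = 10*9 = 90
L = I*omega = 90*20
L = 1800 kg*m^2/s

1800 kg*m^2/s


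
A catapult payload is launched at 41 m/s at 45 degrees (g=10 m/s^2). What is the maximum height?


Given: v0 = 41 m/s, theta = 45 deg, g = 10 m/s^2
sin^2(45) = 1/2
Using H = v0^2 * sin^2(theta) / (2*g)
H = 41^2 * 1/2 / (2*10)
H = 1681 * 1/2 / 20
H = 1681/2 / 20
H = 1681/40 m

1681/40 m


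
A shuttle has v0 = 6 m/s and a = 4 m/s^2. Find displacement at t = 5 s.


Given: v0 = 6 m/s, a = 4 m/s^2, t = 5 s
Using s = v0*t + (1/2)*a*t^2
s = 6*5 + (1/2)*4*5^2
s = 30 + (1/2)*100
s = 30 + 50
s = 80

80 m


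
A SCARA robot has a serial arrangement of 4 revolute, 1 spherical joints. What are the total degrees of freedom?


Given: serial robot with 4 revolute, 1 spherical joints
DOF contribution per joint type: revolute=1, prismatic=1, spherical=3, fixed=0
DOF = 4*1 + 1*3
DOF = 7

7


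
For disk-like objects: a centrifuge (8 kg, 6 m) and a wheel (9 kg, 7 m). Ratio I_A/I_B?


Given: M1=8 kg, R1=6 m, M2=9 kg, R2=7 m
For a disk: I = (1/2)*M*R^2, so I_A/I_B = (M1*R1^2)/(M2*R2^2)
M1*R1^2 = 8*36 = 288
M2*R2^2 = 9*49 = 441
I_A/I_B = 288/441 = 32/49

32/49


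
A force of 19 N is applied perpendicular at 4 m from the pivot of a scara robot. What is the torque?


Given: F = 19 N, r = 4 m, angle = 90 deg (perpendicular)
Using tau = F * r * sin(90)
sin(90) = 1
tau = 19 * 4 * 1
tau = 76 Nm

76 Nm


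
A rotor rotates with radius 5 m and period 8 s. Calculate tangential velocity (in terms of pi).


Given: radius r = 5 m, period T = 8 s
Using v = 2*pi*r / T
v = 2*pi*5 / 8
v = 10*pi / 8
v = 5/4*pi m/s

5/4*pi m/s


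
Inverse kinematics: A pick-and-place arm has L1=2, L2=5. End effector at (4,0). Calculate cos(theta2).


Given: L1 = 2, L2 = 5, target (x, y) = (4, 0)
Using cos(theta2) = (x^2 + y^2 - L1^2 - L2^2) / (2*L1*L2)
x^2 + y^2 = 4^2 + 0 = 16
L1^2 + L2^2 = 4 + 25 = 29
Numerator = 16 - 29 = -13
Denominator = 2*2*5 = 20
cos(theta2) = -13/20 = -13/20

-13/20


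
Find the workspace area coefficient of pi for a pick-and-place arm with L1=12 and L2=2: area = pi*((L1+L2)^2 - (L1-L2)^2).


Given: L1 = 12, L2 = 2
(L1+L2)^2 = (14)^2 = 196
(L1-L2)^2 = (10)^2 = 100
Difference = 196 - 100 = 96
This equals 4*L1*L2 = 4*12*2 = 96
Workspace area = 96*pi

96


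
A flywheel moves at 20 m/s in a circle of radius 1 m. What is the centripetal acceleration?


Given: v = 20 m/s, r = 1 m
Using a_c = v^2 / r
a_c = 20^2 / 1
a_c = 400 / 1
a_c = 400 m/s^2

400 m/s^2


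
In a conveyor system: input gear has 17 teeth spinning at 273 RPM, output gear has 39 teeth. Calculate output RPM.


Given: N1 = 17 teeth, w1 = 273 RPM, N2 = 39 teeth
Using N1*w1 = N2*w2
w2 = N1*w1 / N2
w2 = 17*273 / 39
w2 = 4641 / 39
w2 = 119 RPM

119 RPM


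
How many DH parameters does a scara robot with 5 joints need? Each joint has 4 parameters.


Given: 5 joints, 4 DH parameters per joint (d, theta, a, alpha)
Total DH parameters = number_of_joints * 4
Total = 5 * 4
Total = 20

20


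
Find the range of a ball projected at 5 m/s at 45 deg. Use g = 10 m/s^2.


Given: v0 = 5 m/s, theta = 45 deg, g = 10 m/s^2
sin(2*45) = sin(90) = 1
Using R = v0^2 * sin(2*theta) / g
R = 5^2 * 1 / 10
R = 25 / 10
R = 5/2 m

5/2 m


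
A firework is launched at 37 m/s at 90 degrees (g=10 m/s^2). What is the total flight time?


Given: v0 = 37 m/s, theta = 90 deg, g = 10 m/s^2
sin(90) = 1
Using T = 2*v0*sin(theta) / g
T = 2*37*1 / 10
T = 74 / 10
T = 37/5 s

37/5 s


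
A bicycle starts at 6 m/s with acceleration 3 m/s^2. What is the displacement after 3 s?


Given: v0 = 6 m/s, a = 3 m/s^2, t = 3 s
Using s = v0*t + (1/2)*a*t^2
s = 6*3 + (1/2)*3*3^2
s = 18 + (1/2)*27
s = 18 + 27/2
s = 63/2

63/2 m


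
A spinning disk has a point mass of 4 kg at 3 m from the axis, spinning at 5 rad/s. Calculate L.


Given: m = 4 kg, r = 3 m, omega = 5 rad/s
For a point mass: I = m*r^2
I = 4*3^2 = 4*9 = 36
L = I*omega = 36*5
L = 180 kg*m^2/s

180 kg*m^2/s


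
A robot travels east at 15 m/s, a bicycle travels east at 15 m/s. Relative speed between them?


Given: v_A = 15 m/s east, v_B = 15 m/s east
Both move in the same direction; relative speed = |v_A - v_B|
|15 - 15| = |0|
= 0 m/s

0 m/s


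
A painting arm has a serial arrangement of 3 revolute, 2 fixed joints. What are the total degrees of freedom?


Given: serial robot with 3 revolute, 2 fixed joints
DOF contribution per joint type: revolute=1, prismatic=1, spherical=3, fixed=0
DOF = 3*1 + 2*0
DOF = 3

3


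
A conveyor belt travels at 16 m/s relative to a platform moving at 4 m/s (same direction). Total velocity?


Given: object velocity = 16 m/s, platform velocity = 4 m/s (same direction)
Using classical velocity addition: v_total = v_object + v_platform
v_total = 16 + 4
v_total = 20 m/s

20 m/s


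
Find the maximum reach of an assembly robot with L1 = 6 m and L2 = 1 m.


Given: L1 = 6 m, L2 = 1 m
For a 2-link planar arm, max reach = L1 + L2 (fully extended)
Max reach = 6 + 1
Max reach = 7 m

7 m


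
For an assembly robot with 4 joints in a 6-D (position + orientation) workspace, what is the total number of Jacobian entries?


Given: task space dimension = 6, joints = 4
Jacobian is a 6 x 4 matrix
Total entries = rows * columns
Total = 6 * 4
Total = 24

24


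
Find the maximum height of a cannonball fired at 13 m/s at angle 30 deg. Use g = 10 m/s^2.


Given: v0 = 13 m/s, theta = 30 deg, g = 10 m/s^2
sin^2(30) = 1/4
Using H = v0^2 * sin^2(theta) / (2*g)
H = 13^2 * 1/4 / (2*10)
H = 169 * 1/4 / 20
H = 169/4 / 20
H = 169/80 m

169/80 m


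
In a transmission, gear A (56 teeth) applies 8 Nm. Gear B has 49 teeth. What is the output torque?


Given: N1 = 56, N2 = 49, T1 = 8 Nm
Using T2/T1 = N2/N1
T2 = T1 * N2 / N1
T2 = 8 * 49 / 56
T2 = 392 / 56
T2 = 7 Nm

7 Nm


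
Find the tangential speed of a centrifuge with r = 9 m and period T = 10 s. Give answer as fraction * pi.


Given: radius r = 9 m, period T = 10 s
Using v = 2*pi*r / T
v = 2*pi*9 / 10
v = 18*pi / 10
v = 9/5*pi m/s

9/5*pi m/s


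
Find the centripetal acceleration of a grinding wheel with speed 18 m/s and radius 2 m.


Given: v = 18 m/s, r = 2 m
Using a_c = v^2 / r
a_c = 18^2 / 2
a_c = 324 / 2
a_c = 162 m/s^2

162 m/s^2


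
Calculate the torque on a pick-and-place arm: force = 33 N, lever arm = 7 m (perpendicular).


Given: F = 33 N, r = 7 m, angle = 90 deg (perpendicular)
Using tau = F * r * sin(90)
sin(90) = 1
tau = 33 * 7 * 1
tau = 231 Nm

231 Nm
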